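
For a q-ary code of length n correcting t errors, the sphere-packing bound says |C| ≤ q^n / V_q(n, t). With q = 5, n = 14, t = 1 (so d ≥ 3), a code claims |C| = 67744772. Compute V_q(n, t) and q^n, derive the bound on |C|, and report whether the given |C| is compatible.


V_q(n, t) = 57, q^n = 6103515625, Hamming bound = 107079221, |C| = 67744772 ≤ bound (satisfied).

Step 1: Compute V_q(n, t) = Σ_{j=0}^1 C(n, j) (q−1)^j.
  j = 0: C(14,0)·(4)^0 = 1·1 = 1.
  j = 1: C(14,1)·(4)^1 = 14·4 = 56.
  V_q(n, t) = 1 + 56 = 57.
Step 2: q^n = 5^14 = 6103515625.
Step 3: Hamming bound ⌊q^n / V_q(n,t)⌋ = ⌊6103515625/57⌋ = 107079221.
Step 4: Compare |C| = 67744772 to 107079221: satisfied.
The claimed |C| lies below the Hamming bound.


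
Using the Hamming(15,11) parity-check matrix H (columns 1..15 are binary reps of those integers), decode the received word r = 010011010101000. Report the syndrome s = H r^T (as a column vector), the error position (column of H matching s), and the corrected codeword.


s = (1, 1, 1, 1)^T, error position = 15, corrected codeword c = 010011010101001

Compute s = H r^T mod 2 one row at a time:
  s_1 = 1 + 0 + 1 + 0 + 1 + 0 + 0 + 0 = 3 ≡ 1 (mod 2).
  s_2 = 0 + 1 + 1 + 0 + 1 + 0 + 0 + 0 = 3 ≡ 1 (mod 2).
  s_3 = 1 + 0 + 1 + 0 + 1 + 0 + 0 + 0 = 3 ≡ 1 (mod 2).
  s_4 = 0 + 0 + 1 + 0 + 0 + 0 + 0 + 0 = 1 ≡ 1 (mod 2).
s = (1, 1, 1, 1)^T — this equals column 15 of H (binary 1111), so error is at position 15.
Correct: flip bit 15 of r = 010011010101000 to get c = 010011010101001.


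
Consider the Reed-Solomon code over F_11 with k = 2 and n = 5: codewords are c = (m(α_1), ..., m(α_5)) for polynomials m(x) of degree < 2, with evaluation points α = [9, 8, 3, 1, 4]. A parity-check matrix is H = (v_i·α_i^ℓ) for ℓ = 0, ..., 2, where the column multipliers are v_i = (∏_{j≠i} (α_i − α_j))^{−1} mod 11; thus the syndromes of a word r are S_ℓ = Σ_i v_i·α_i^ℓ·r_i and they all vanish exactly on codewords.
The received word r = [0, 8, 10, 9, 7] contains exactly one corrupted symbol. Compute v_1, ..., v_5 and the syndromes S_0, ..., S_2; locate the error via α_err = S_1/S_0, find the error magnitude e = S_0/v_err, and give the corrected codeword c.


S = (1, 3, 9), error at position 3, error magnitude e = 6, c = [0, 8, 4, 9, 7].

Step 1: column multipliers v_i = (∏_{j≠i}(α_i − α_j))^{−1} mod 11.
  i = 1 (α = 9): (9−8)(9−3)(9−1)(9−4) = 1·6·8·5 = 240 ≡ 9, so v_1 = 9^{−1} = 5 (mod 11).
  i = 2 (α = 8): (8−9)(8−3)(8−1)(8−4) = (−1)·5·7·4 = −140 ≡ 3, so v_2 = 3^{−1} = 4 (mod 11).
  i = 3 (α = 3): (3−9)(3−8)(3−1)(3−4) = (−6)·(−5)·2·(−1) = −60 ≡ 6, so v_3 = 6^{−1} = 2 (mod 11).
  i = 4 (α = 1): (1−9)(1−8)(1−3)(1−4) = (−8)·(−7)·(−2)·(−3) = 336 ≡ 6, so v_4 = 6^{−1} = 2 (mod 11).
  i = 5 (α = 4): (4−9)(4−8)(4−3)(4−1) = (−5)·(−4)·1·3 = 60 ≡ 5, so v_5 = 5^{−1} = 9 (mod 11).
  v = [5, 4, 2, 2, 9].
Step 2: syndromes of r = [0, 8, 10, 9, 7] (all sums mod 11).
  S_0 = Σ v_i r_i = 5·0 + 4·8 + 2·10 + 2·9 + 9·7 = 133 ≡ 1.
  S_1 = Σ v_i α_i r_i = 5·9·0 + 4·8·8 + 2·3·10 + 2·1·9 + 9·4·7 = 586 ≡ 3.
  α_i^2 mod 11 = [4, 9, 9, 1, 5].
  S_2 = Σ v_i α_i^2 r_i = 5·4·0 + 4·9·8 + 2·9·10 + 2·1·9 + 9·5·7 = 801 ≡ 9.
  S = (1, 3, 9) ≠ 0, so r is not a codeword (an error is present).
Step 3: locate the error. For a single error e at position i, S_ℓ = v_i·e·α_i^ℓ, so α_err = S_1/S_0.
  S_0^{−1} = 1^{−1} = 1 (mod 11), so α_err = 3·1 = 3 ≡ 3 = α_3. Error position i = 3.
  Consistency check: S_2/S_1 = 9·4 = 36 ≡ 3 = α_err ✓ (single-error assumption holds).
Step 4: error magnitude e = S_0/v_3 = S_0·∏_{j≠3}(α_3 − α_j) = 1·6 = 6 ≡ 6 (mod 11).
Step 5: correct position 3: c_3 = r_3 − e = 10 − 6 ≡ 4 (mod 11). Hence c = [0, 8, 4, 9, 7].
  Check: interpolating c through the α_i gives m(x) = 6 + 3·x (degree < 2) with m(α_i) = c_i for every i, so c is indeed a codeword.


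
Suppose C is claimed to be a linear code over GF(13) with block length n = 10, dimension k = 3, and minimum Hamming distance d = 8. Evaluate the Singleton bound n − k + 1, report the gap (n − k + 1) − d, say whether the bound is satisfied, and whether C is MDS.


Singleton RHS = n − k + 1 = 8, slack = 0, bound satisfied, MDS.

Singleton bound: d ≤ n − k + 1.
Here n = 10, k = 3, so n − k + 1 = 8.
Given d = 8, check d ≤ 8: YES.
Slack = (n − k + 1) − d = 0.
The code is MDS (slack = 0).
Description: the claimed parameters are [10, 3, 8]_13; such a code would be MDS (meets Singleton bound).


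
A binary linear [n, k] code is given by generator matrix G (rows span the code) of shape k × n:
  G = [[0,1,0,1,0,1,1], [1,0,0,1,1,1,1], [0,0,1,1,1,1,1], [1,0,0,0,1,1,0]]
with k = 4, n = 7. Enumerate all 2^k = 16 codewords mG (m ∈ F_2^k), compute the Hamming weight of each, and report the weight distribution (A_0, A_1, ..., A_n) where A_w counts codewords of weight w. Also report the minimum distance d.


Weight distribution: A_0 = 1, A_2 = 3, A_3 = 4, A_4 = 3, A_5 = 4, A_6 = 1. Minimum distance d = 2.

Enumerate all 2^4 = 16 messages m ∈ F_2^4.
For each, compute codeword c = mG in F_2^7, then tally its weight.
  m = 0000 → c = 0000000, weight = 0.
  m = 1000 → c = 0101011, weight = 4.
  m = 0100 → c = 1001111, weight = 5.
  m = 1100 → c = 1100100, weight = 3.
  m = 0010 → c = 0011111, weight = 5.
  m = 1010 → c = 0110100, weight = 3.
  m = 0110 → c = 1010000, weight = 2.
  m = 1110 → c = 1111011, weight = 6.
  m = 0001 → c = 1000110, weight = 3.
  m = 1001 → c = 1101101, weight = 5.
  m = 0101 → c = 0001001, weight = 2.
  m = 1101 → c = 0100010, weight = 2.
  m = 0011 → c = 1011001, weight = 4.
  m = 1011 → c = 1110010, weight = 4.
  m = 0111 → c = 0010110, weight = 3.
  m = 1111 → c = 0111101, weight = 5.
Tally weights:
  weight 0: 1 codewords.
  weight 2: 3 codewords.
  weight 3: 4 codewords.
  weight 4: 3 codewords.
  weight 5: 4 codewords.
  weight 6: 1 codewords.
Minimum distance d = smallest w > 0 with A_w > 0 = 2.
Sanity: Σ A_w = 16 = 2^4 = 16 ✓.


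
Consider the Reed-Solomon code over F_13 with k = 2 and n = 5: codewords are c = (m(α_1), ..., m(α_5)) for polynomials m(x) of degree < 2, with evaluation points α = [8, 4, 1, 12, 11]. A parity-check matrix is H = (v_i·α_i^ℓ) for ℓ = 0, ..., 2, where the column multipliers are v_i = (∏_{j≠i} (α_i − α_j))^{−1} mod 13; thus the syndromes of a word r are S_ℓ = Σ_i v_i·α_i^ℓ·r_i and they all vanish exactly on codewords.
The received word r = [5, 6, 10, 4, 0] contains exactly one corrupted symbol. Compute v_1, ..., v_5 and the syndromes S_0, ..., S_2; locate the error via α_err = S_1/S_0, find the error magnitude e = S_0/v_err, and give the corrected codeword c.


S = (7, 12, 2), error at position 5, error magnitude e = 12, c = [5, 6, 10, 4, 1].

Step 1: column multipliers v_i = (∏_{j≠i}(α_i − α_j))^{−1} mod 13.
  i = 1 (α = 8): (8−4)(8−1)(8−12)(8−11) = 4·7·(−4)·(−3) = 336 ≡ 11, so v_1 = 11^{−1} = 6 (mod 13).
  i = 2 (α = 4): (4−8)(4−1)(4−12)(4−11) = (−4)·3·(−8)·(−7) = −672 ≡ 4, so v_2 = 4^{−1} = 10 (mod 13).
  i = 3 (α = 1): (1−8)(1−4)(1−12)(1−11) = (−7)·(−3)·(−11)·(−10) = 2310 ≡ 9, so v_3 = 9^{−1} = 3 (mod 13).
  i = 4 (α = 12): (12−8)(12−4)(12−1)(12−11) = 4·8·11·1 = 352 ≡ 1, so v_4 = 1^{−1} = 1 (mod 13).
  i = 5 (α = 11): (11−8)(11−4)(11−1)(11−12) = 3·7·10·(−1) = −210 ≡ 11, so v_5 = 11^{−1} = 6 (mod 13).
  v = [6, 10, 3, 1, 6].
Step 2: syndromes of r = [5, 6, 10, 4, 0] (all sums mod 13).
  S_0 = Σ v_i r_i = 6·5 + 10·6 + 3·10 + 1·4 + 6·0 = 124 ≡ 7.
  S_1 = Σ v_i α_i r_i = 6·8·5 + 10·4·6 + 3·1·10 + 1·12·4 + 6·11·0 = 558 ≡ 12.
  α_i^2 mod 13 = [12, 3, 1, 1, 4].
  S_2 = Σ v_i α_i^2 r_i = 6·12·5 + 10·3·6 + 3·1·10 + 1·1·4 + 6·4·0 = 574 ≡ 2.
  S = (7, 12, 2) ≠ 0, so r is not a codeword (an error is present).
Step 3: locate the error. For a single error e at position i, S_ℓ = v_i·e·α_i^ℓ, so α_err = S_1/S_0.
  S_0^{−1} = 7^{−1} = 2 (mod 13), so α_err = 12·2 = 24 ≡ 11 = α_5. Error position i = 5.
  Consistency check: S_2/S_1 = 2·12 = 24 ≡ 11 = α_err ✓ (single-error assumption holds).
Step 4: error magnitude e = S_0/v_5 = S_0·∏_{j≠5}(α_5 − α_j) = 7·11 = 77 ≡ 12 (mod 13).
Step 5: correct position 5: c_5 = r_5 − e = 0 − 12 ≡ 1 (mod 13). Hence c = [5, 6, 10, 4, 1].
  Check: interpolating c through the α_i gives m(x) = 7 + 3·x (degree < 2) with m(α_i) = c_i for every i, so c is indeed a codeword.


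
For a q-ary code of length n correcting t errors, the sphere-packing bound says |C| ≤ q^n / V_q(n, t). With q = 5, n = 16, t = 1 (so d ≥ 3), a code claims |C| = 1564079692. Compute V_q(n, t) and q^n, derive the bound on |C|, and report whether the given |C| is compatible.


V_q(n, t) = 65, q^n = 152587890625, Hamming bound = 2347506009, |C| = 1564079692 ≤ bound (satisfied).

Step 1: Compute V_q(n, t) = Σ_{j=0}^1 C(n, j) (q−1)^j.
  j = 0: C(16,0)·(4)^0 = 1·1 = 1.
  j = 1: C(16,1)·(4)^1 = 16·4 = 64.
  V_q(n, t) = 1 + 64 = 65.
Step 2: q^n = 5^16 = 152587890625.
Step 3: Hamming bound ⌊q^n / V_q(n,t)⌋ = ⌊152587890625/65⌋ = 2347506009.
Step 4: Compare |C| = 1564079692 to 2347506009: satisfied.
The claimed |C| lies below the Hamming bound.


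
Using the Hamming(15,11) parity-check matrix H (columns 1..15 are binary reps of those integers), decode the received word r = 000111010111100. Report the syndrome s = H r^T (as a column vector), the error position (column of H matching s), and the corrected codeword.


s = (1, 1, 1, 1)^T, error position = 15, corrected codeword c = 000111010111101

Compute s = H r^T mod 2 one row at a time:
  s_1 = 1 + 0 + 1 + 1 + 1 + 1 + 0 + 0 = 5 ≡ 1 (mod 2).
  s_2 = 1 + 1 + 1 + 0 + 1 + 1 + 0 + 0 = 5 ≡ 1 (mod 2).
  s_3 = 0 + 0 + 1 + 0 + 1 + 1 + 0 + 0 = 3 ≡ 1 (mod 2).
  s_4 = 0 + 0 + 1 + 0 + 0 + 1 + 1 + 0 = 3 ≡ 1 (mod 2).
s = (1, 1, 1, 1)^T — this equals column 15 of H (binary 1111), so error is at position 15.
Correct: flip bit 15 of r = 000111010111100 to get c = 000111010111101.


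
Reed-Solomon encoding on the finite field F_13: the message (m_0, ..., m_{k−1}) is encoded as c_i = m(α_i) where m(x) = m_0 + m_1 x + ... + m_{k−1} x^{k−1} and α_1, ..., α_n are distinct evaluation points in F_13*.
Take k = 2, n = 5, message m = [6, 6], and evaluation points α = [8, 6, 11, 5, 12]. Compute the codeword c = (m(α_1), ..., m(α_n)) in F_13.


c = [2, 3, 7, 10, 0]

Message polynomial: m(x) = 6 + 6·x (mod 13).
For each evaluation point α_i, compute m(α_i) mod 13:
  α_1 = 8: Horner steps 6 → 2, so m(8) = 2.
  α_2 = 6: Horner steps 6 → 3, so m(6) = 3.
  α_3 = 11: Horner steps 6 → 7, so m(11) = 7.
  α_4 = 5: Horner steps 6 → 10, so m(5) = 10.
  α_5 = 12: Horner steps 6 → 0, so m(12) = 0.
Codeword c = [2, 3, 7, 10, 0] ∈ F_13^5.


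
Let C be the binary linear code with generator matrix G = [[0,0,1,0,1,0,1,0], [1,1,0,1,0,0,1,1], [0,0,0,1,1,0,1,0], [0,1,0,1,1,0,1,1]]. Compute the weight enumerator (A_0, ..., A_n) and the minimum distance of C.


Weight distribution: A_0 = 1, A_2 = 3, A_3 = 4, A_4 = 3, A_5 = 4, A_6 = 1. Minimum distance d = 2.

Enumerate all 2^4 = 16 messages m ∈ F_2^4.
For each, compute codeword c = mG in F_2^8, then tally its weight.
  m = 0000 → c = 00000000, weight = 0.
  m = 1000 → c = 00101010, weight = 3.
  m = 0100 → c = 11010011, weight = 5.
  m = 1100 → c = 11111001, weight = 6.
  m = 0010 → c = 00011010, weight = 3.
  m = 1010 → c = 00110000, weight = 2.
  m = 0110 → c = 11001001, weight = 4.
  m = 1110 → c = 11100011, weight = 5.
  m = 0001 → c = 01011011, weight = 5.
  m = 1001 → c = 01110001, weight = 4.
  m = 0101 → c = 10001000, weight = 2.
  m = 1101 → c = 10100010, weight = 3.
  m = 0011 → c = 01000001, weight = 2.
  m = 1011 → c = 01101011, weight = 5.
  m = 0111 → c = 10010010, weight = 3.
  m = 1111 → c = 10111000, weight = 4.
Tally weights:
  weight 0: 1 codewords.
  weight 2: 3 codewords.
  weight 3: 4 codewords.
  weight 4: 3 codewords.
  weight 5: 4 codewords.
  weight 6: 1 codewords.
Minimum distance d = smallest w > 0 with A_w > 0 = 2.
Sanity: Σ A_w = 16 = 2^4 = 16 ✓.


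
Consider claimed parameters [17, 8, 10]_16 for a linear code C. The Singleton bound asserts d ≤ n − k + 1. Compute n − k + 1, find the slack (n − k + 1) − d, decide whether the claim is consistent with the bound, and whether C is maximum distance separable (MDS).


Singleton RHS = n − k + 1 = 10, slack = 0, bound satisfied, MDS.

Singleton bound: d ≤ n − k + 1.
Here n = 17, k = 8, so n − k + 1 = 10.
Given d = 10, check d ≤ 10: YES.
Slack = (n − k + 1) − d = 0.
The code is MDS (slack = 0).
Description: the claimed parameters are [17, 8, 10]_16; such a code would be MDS (meets Singleton bound).


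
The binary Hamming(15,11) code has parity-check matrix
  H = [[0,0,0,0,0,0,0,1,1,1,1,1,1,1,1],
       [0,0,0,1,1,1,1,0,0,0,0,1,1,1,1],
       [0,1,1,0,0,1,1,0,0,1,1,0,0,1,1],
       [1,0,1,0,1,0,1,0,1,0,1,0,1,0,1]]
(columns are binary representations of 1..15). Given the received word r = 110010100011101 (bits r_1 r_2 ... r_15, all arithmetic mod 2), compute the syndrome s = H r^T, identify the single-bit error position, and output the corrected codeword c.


s = (0, 1, 0, 0)^T, error position = 4, corrected codeword c = 110110100011101

Compute s = H r^T mod 2 one row at a time:
  s_1 = 0 + 0 + 0 + 1 + 1 + 1 + 0 + 1 = 4 ≡ 0 (mod 2).
  s_2 = 0 + 1 + 0 + 1 + 1 + 1 + 0 + 1 = 5 ≡ 1 (mod 2).
  s_3 = 1 + 0 + 0 + 1 + 0 + 1 + 0 + 1 = 4 ≡ 0 (mod 2).
  s_4 = 1 + 0 + 1 + 1 + 0 + 1 + 1 + 1 = 6 ≡ 0 (mod 2).
s = (0, 1, 0, 0)^T — this equals column 4 of H (binary 0100), so error is at position 4.
Correct: flip bit 4 of r = 110010100011101 to get c = 110110100011101.


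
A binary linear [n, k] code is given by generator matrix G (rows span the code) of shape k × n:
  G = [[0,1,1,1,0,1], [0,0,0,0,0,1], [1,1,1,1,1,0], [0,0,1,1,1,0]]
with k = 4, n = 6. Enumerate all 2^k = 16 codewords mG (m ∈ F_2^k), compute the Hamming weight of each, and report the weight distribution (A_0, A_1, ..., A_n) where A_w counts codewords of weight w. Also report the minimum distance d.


Weight distribution: A_0 = 1, A_1 = 1, A_2 = 3, A_3 = 6, A_4 = 3, A_5 = 1, A_6 = 1. Minimum distance d = 1.

Enumerate all 2^4 = 16 messages m ∈ F_2^4.
For each, compute codeword c = mG in F_2^6, then tally its weight.
  m = 0000 → c = 000000, weight = 0.
  m = 1000 → c = 011101, weight = 4.
  m = 0100 → c = 000001, weight = 1.
  m = 1100 → c = 011100, weight = 3.
  m = 0010 → c = 111110, weight = 5.
  m = 1010 → c = 100011, weight = 3.
  m = 0110 → c = 111111, weight = 6.
  m = 1110 → c = 100010, weight = 2.
  m = 0001 → c = 001110, weight = 3.
  m = 1001 → c = 010011, weight = 3.
  m = 0101 → c = 001111, weight = 4.
  m = 1101 → c = 010010, weight = 2.
  m = 0011 → c = 110000, weight = 2.
  m = 1011 → c = 101101, weight = 4.
  m = 0111 → c = 110001, weight = 3.
  m = 1111 → c = 101100, weight = 3.
Tally weights:
  weight 0: 1 codewords.
  weight 1: 1 codewords.
  weight 2: 3 codewords.
  weight 3: 6 codewords.
  weight 4: 3 codewords.
  weight 5: 1 codewords.
  weight 6: 1 codewords.
Minimum distance d = smallest w > 0 with A_w > 0 = 1.
Sanity: Σ A_w = 16 = 2^4 = 16 ✓.


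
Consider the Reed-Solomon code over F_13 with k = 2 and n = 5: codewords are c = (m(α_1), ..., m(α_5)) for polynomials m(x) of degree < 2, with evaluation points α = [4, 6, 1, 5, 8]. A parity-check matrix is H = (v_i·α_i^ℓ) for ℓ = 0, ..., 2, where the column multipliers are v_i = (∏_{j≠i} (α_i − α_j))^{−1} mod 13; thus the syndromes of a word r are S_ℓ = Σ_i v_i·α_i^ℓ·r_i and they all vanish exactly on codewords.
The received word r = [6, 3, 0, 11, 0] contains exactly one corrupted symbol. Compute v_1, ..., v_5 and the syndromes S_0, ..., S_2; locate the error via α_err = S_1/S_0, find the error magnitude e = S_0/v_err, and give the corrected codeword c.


S = (12, 12, 12), error at position 3, error magnitude e = 9, c = [6, 3, 4, 11, 0].

Step 1: column multipliers v_i = (∏_{j≠i}(α_i − α_j))^{−1} mod 13.
  i = 1 (α = 4): (4−6)(4−1)(4−5)(4−8) = (−2)·3·(−1)·(−4) = −24 ≡ 2, so v_1 = 2^{−1} = 7 (mod 13).
  i = 2 (α = 6): (6−4)(6−1)(6−5)(6−8) = 2·5·1·(−2) = −20 ≡ 6, so v_2 = 6^{−1} = 11 (mod 13).
  i = 3 (α = 1): (1−4)(1−6)(1−5)(1−8) = (−3)·(−5)·(−4)·(−7) = 420 ≡ 4, so v_3 = 4^{−1} = 10 (mod 13).
  i = 4 (α = 5): (5−4)(5−6)(5−1)(5−8) = 1·(−1)·4·(−3) = 12 ≡ 12, so v_4 = 12^{−1} = 12 (mod 13).
  i = 5 (α = 8): (8−4)(8−6)(8−1)(8−5) = 4·2·7·3 = 168 ≡ 12, so v_5 = 12^{−1} = 12 (mod 13).
  v = [7, 11, 10, 12, 12].
Step 2: syndromes of r = [6, 3, 0, 11, 0] (all sums mod 13).
  S_0 = Σ v_i r_i = 7·6 + 11·3 + 10·0 + 12·11 + 12·0 = 207 ≡ 12.
  S_1 = Σ v_i α_i r_i = 7·4·6 + 11·6·3 + 10·1·0 + 12·5·11 + 12·8·0 = 1026 ≡ 12.
  α_i^2 mod 13 = [3, 10, 1, 12, 12].
  S_2 = Σ v_i α_i^2 r_i = 7·3·6 + 11·10·3 + 10·1·0 + 12·12·11 + 12·12·0 = 2040 ≡ 12.
  S = (12, 12, 12) ≠ 0, so r is not a codeword (an error is present).
Step 3: locate the error. For a single error e at position i, S_ℓ = v_i·e·α_i^ℓ, so α_err = S_1/S_0.
  S_0^{−1} = 12^{−1} = 12 (mod 13), so α_err = 12·12 = 144 ≡ 1 = α_3. Error position i = 3.
  Consistency check: S_2/S_1 = 12·12 = 144 ≡ 1 = α_err ✓ (single-error assumption holds).
Step 4: error magnitude e = S_0/v_3 = S_0·∏_{j≠3}(α_3 − α_j) = 12·4 = 48 ≡ 9 (mod 13).
Step 5: correct position 3: c_3 = r_3 − e = 0 − 9 ≡ 4 (mod 13). Hence c = [6, 3, 4, 11, 0].
  Check: interpolating c through the α_i gives m(x) = 12 + 5·x (degree < 2) with m(α_i) = c_i for every i, so c is indeed a codeword.


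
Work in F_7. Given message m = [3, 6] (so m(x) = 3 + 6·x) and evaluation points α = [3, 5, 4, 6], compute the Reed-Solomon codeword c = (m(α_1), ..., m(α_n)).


c = [0, 5, 6, 4]

Message polynomial: m(x) = 3 + 6·x (mod 7).
For each evaluation point α_i, compute m(α_i) mod 7:
  α_1 = 3: Horner steps 6 → 0, so m(3) = 0.
  α_2 = 5: Horner steps 6 → 5, so m(5) = 5.
  α_3 = 4: Horner steps 6 → 6, so m(4) = 6.
  α_4 = 6: Horner steps 6 → 4, so m(6) = 4.
Codeword c = [0, 5, 6, 4] ∈ F_7^4.


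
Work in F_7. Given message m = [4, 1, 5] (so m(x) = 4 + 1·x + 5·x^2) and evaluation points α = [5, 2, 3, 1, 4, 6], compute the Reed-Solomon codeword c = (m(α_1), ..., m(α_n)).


c = [1, 5, 3, 3, 4, 1]

Message polynomial: m(x) = 4 + 1·x + 5·x^2 (mod 7).
For each evaluation point α_i, compute m(α_i) mod 7:
  α_1 = 5: Horner steps 5 → 5 → 1, so m(5) = 1.
  α_2 = 2: Horner steps 5 → 4 → 5, so m(2) = 5.
  α_3 = 3: Horner steps 5 → 2 → 3, so m(3) = 3.
  α_4 = 1: Horner steps 5 → 6 → 3, so m(1) = 3.
  α_5 = 4: Horner steps 5 → 0 → 4, so m(4) = 4.
  α_6 = 6: Horner steps 5 → 3 → 1, so m(6) = 1.
Codeword c = [1, 5, 3, 3, 4, 1] ∈ F_7^6.


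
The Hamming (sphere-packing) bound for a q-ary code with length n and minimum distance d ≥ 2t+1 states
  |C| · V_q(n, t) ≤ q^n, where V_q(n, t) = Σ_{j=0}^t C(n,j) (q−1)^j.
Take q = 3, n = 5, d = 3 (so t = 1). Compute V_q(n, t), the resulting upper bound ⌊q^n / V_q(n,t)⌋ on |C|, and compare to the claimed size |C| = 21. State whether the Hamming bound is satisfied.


V_q(n, t) = 11, q^n = 243, Hamming bound = 22, |C| = 21 ≤ bound (satisfied).

Step 1: Compute V_q(n, t) = Σ_{j=0}^1 C(n, j) (q−1)^j.
  j = 0: C(5,0)·(2)^0 = 1·1 = 1.
  j = 1: C(5,1)·(2)^1 = 5·2 = 10.
  V_q(n, t) = 1 + 10 = 11.
Step 2: q^n = 3^5 = 243.
Step 3: Hamming bound ⌊q^n / V_q(n,t)⌋ = ⌊243/11⌋ = 22.
Step 4: Compare |C| = 21 to 22: satisfied.
The claimed |C| lies below the Hamming bound.


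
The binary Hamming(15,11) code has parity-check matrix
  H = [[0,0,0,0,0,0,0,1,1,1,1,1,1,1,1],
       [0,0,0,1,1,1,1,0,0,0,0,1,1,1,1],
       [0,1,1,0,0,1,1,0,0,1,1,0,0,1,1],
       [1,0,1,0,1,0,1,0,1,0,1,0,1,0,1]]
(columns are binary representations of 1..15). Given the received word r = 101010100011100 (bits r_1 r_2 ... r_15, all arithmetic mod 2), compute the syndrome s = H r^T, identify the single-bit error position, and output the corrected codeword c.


s = (1, 0, 1, 0)^T, error position = 10, corrected codeword c = 101010100111100

Compute s = H r^T mod 2 one row at a time:
  s_1 = 0 + 0 + 0 + 1 + 1 + 1 + 0 + 0 = 3 ≡ 1 (mod 2).
  s_2 = 0 + 1 + 0 + 1 + 1 + 1 + 0 + 0 = 4 ≡ 0 (mod 2).
  s_3 = 0 + 1 + 0 + 1 + 0 + 1 + 0 + 0 = 3 ≡ 1 (mod 2).
  s_4 = 1 + 1 + 1 + 1 + 0 + 1 + 1 + 0 = 6 ≡ 0 (mod 2).
s = (1, 0, 1, 0)^T — this equals column 10 of H (binary 1010), so error is at position 10.
Correct: flip bit 10 of r = 101010100011100 to get c = 101010100111100.


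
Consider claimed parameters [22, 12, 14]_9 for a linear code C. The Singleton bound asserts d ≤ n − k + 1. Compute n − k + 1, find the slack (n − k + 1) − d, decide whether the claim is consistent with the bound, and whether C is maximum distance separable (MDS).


Singleton RHS = n − k + 1 = 11, slack = -3, bound violated (no such code; not MDS).

Singleton bound: d ≤ n − k + 1.
Here n = 22, k = 12, so n − k + 1 = 11.
Given d = 14, check d ≤ 11: NO.
Slack = (n − k + 1) − d = -3.
The slack is negative: d = 14 exceeds n − k + 1 = 11 by 3, so the Singleton bound is violated and no linear [22, 12, 14]_9 code can exist. In particular it is not MDS (MDS requires d = n − k + 1 exactly).
Description: the claimed parameters are [22, 12, 14]_9; such a code would be impossible (violates the Singleton bound).


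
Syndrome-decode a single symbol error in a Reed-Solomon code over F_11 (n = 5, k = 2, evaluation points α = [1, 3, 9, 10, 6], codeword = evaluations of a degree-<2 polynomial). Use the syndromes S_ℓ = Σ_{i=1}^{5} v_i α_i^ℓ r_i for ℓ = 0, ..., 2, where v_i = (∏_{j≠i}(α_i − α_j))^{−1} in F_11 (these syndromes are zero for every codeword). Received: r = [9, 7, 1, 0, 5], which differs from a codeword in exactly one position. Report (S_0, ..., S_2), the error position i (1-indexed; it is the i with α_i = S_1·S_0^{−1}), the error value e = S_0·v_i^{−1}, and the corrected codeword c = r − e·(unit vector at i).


S = (3, 7, 9), error at position 5, error magnitude e = 1, c = [9, 7, 1, 0, 4].

Step 1: column multipliers v_i = (∏_{j≠i}(α_i − α_j))^{−1} mod 11.
  i = 1 (α = 1): (1−3)(1−9)(1−10)(1−6) = (−2)·(−8)·(−9)·(−5) = 720 ≡ 5, so v_1 = 5^{−1} = 9 (mod 11).
  i = 2 (α = 3): (3−1)(3−9)(3−10)(3−6) = 2·(−6)·(−7)·(−3) = −252 ≡ 1, so v_2 = 1^{−1} = 1 (mod 11).
  i = 3 (α = 9): (9−1)(9−3)(9−10)(9−6) = 8·6·(−1)·3 = −144 ≡ 10, so v_3 = 10^{−1} = 10 (mod 11).
  i = 4 (α = 10): (10−1)(10−3)(10−9)(10−6) = 9·7·1·4 = 252 ≡ 10, so v_4 = 10^{−1} = 10 (mod 11).
  i = 5 (α = 6): (6−1)(6−3)(6−9)(6−10) = 5·3·(−3)·(−4) = 180 ≡ 4, so v_5 = 4^{−1} = 3 (mod 11).
  v = [9, 1, 10, 10, 3].
Step 2: syndromes of r = [9, 7, 1, 0, 5] (all sums mod 11).
  S_0 = Σ v_i r_i = 9·9 + 1·7 + 10·1 + 10·0 + 3·5 = 113 ≡ 3.
  S_1 = Σ v_i α_i r_i = 9·1·9 + 1·3·7 + 10·9·1 + 10·10·0 + 3·6·5 = 282 ≡ 7.
  α_i^2 mod 11 = [1, 9, 4, 1, 3].
  S_2 = Σ v_i α_i^2 r_i = 9·1·9 + 1·9·7 + 10·4·1 + 10·1·0 + 3·3·5 = 229 ≡ 9.
  S = (3, 7, 9) ≠ 0, so r is not a codeword (an error is present).
Step 3: locate the error. For a single error e at position i, S_ℓ = v_i·e·α_i^ℓ, so α_err = S_1/S_0.
  S_0^{−1} = 3^{−1} = 4 (mod 11), so α_err = 7·4 = 28 ≡ 6 = α_5. Error position i = 5.
  Consistency check: S_2/S_1 = 9·8 = 72 ≡ 6 = α_err ✓ (single-error assumption holds).
Step 4: error magnitude e = S_0/v_5 = S_0·∏_{j≠5}(α_5 − α_j) = 3·4 = 12 ≡ 1 (mod 11).
Step 5: correct position 5: c_5 = r_5 − e = 5 − 1 ≡ 4 (mod 11). Hence c = [9, 7, 1, 0, 4].
  Check: interpolating c through the α_i gives m(x) = 10 + 10·x (degree < 2) with m(α_i) = c_i for every i, so c is indeed a codeword.


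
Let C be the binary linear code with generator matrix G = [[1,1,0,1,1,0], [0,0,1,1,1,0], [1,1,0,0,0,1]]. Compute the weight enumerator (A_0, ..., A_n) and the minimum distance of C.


Weight distribution: A_0 = 1, A_2 = 1, A_3 = 4, A_4 = 1, A_6 = 1. Minimum distance d = 2.

Enumerate all 2^3 = 8 messages m ∈ F_2^3.
For each, compute codeword c = mG in F_2^6, then tally its weight.
  m = 000 → c = 000000, weight = 0.
  m = 100 → c = 110110, weight = 4.
  m = 010 → c = 001110, weight = 3.
  m = 110 → c = 111000, weight = 3.
  m = 001 → c = 110001, weight = 3.
  m = 101 → c = 000111, weight = 3.
  m = 011 → c = 111111, weight = 6.
  m = 111 → c = 001001, weight = 2.
Tally weights:
  weight 0: 1 codewords.
  weight 2: 1 codewords.
  weight 3: 4 codewords.
  weight 4: 1 codewords.
  weight 6: 1 codewords.
Minimum distance d = smallest w > 0 with A_w > 0 = 2.
Sanity: Σ A_w = 8 = 2^3 = 8 ✓.


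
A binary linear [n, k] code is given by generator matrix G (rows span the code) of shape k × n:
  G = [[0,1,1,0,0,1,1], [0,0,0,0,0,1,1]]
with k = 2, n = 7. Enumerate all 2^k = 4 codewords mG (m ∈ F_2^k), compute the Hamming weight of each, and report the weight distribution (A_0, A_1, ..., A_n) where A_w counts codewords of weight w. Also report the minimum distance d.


Weight distribution: A_0 = 1, A_2 = 2, A_4 = 1. Minimum distance d = 2.

Enumerate all 2^2 = 4 messages m ∈ F_2^2.
For each, compute codeword c = mG in F_2^7, then tally its weight.
  m = 00 → c = 0000000, weight = 0.
  m = 10 → c = 0110011, weight = 4.
  m = 01 → c = 0000011, weight = 2.
  m = 11 → c = 0110000, weight = 2.
Tally weights:
  weight 0: 1 codewords.
  weight 2: 2 codewords.
  weight 4: 1 codewords.
Minimum distance d = smallest w > 0 with A_w > 0 = 2.
Sanity: Σ A_w = 4 = 2^2 = 4 ✓.


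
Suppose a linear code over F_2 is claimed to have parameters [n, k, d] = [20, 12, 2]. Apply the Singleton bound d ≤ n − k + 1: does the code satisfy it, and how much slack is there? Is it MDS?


Singleton RHS = n − k + 1 = 9, slack = 7, bound satisfied, not MDS.

Singleton bound: d ≤ n − k + 1.
Here n = 20, k = 12, so n − k + 1 = 9.
Given d = 2, check d ≤ 9: YES.
Slack = (n − k + 1) − d = 7.
The code is NOT MDS (slack = 7 > 0).
Description: the claimed parameters are [20, 12, 2]_2; such a code would be non-MDS.


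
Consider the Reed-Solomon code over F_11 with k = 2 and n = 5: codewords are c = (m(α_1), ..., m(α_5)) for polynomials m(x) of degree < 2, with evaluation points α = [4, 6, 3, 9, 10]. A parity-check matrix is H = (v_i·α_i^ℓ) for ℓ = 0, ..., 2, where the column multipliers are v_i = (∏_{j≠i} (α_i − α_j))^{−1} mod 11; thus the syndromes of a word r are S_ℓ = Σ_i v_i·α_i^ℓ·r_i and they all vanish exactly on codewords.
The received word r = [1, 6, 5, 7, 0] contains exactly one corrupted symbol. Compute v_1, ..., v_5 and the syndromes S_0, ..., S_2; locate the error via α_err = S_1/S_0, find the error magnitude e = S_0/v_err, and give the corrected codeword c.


S = (6, 2, 8), error at position 1, error magnitude e = 3, c = [9, 6, 5, 7, 0].

Step 1: column multipliers v_i = (∏_{j≠i}(α_i − α_j))^{−1} mod 11.
  i = 1 (α = 4): (4−6)(4−3)(4−9)(4−10) = (−2)·1·(−5)·(−6) = −60 ≡ 6, so v_1 = 6^{−1} = 2 (mod 11).
  i = 2 (α = 6): (6−4)(6−3)(6−9)(6−10) = 2·3·(−3)·(−4) = 72 ≡ 6, so v_2 = 6^{−1} = 2 (mod 11).
  i = 3 (α = 3): (3−4)(3−6)(3−9)(3−10) = (−1)·(−3)·(−6)·(−7) = 126 ≡ 5, so v_3 = 5^{−1} = 9 (mod 11).
  i = 4 (α = 9): (9−4)(9−6)(9−3)(9−10) = 5·3·6·(−1) = −90 ≡ 9, so v_4 = 9^{−1} = 5 (mod 11).
  i = 5 (α = 10): (10−4)(10−6)(10−3)(10−9) = 6·4·7·1 = 168 ≡ 3, so v_5 = 3^{−1} = 4 (mod 11).
  v = [2, 2, 9, 5, 4].
Step 2: syndromes of r = [1, 6, 5, 7, 0] (all sums mod 11).
  S_0 = Σ v_i r_i = 2·1 + 2·6 + 9·5 + 5·7 + 4·0 = 94 ≡ 6.
  S_1 = Σ v_i α_i r_i = 2·4·1 + 2·6·6 + 9·3·5 + 5·9·7 + 4·10·0 = 530 ≡ 2.
  α_i^2 mod 11 = [5, 3, 9, 4, 1].
  S_2 = Σ v_i α_i^2 r_i = 2·5·1 + 2·3·6 + 9·9·5 + 5·4·7 + 4·1·0 = 591 ≡ 8.
  S = (6, 2, 8) ≠ 0, so r is not a codeword (an error is present).
Step 3: locate the error. For a single error e at position i, S_ℓ = v_i·e·α_i^ℓ, so α_err = S_1/S_0.
  S_0^{−1} = 6^{−1} = 2 (mod 11), so α_err = 2·2 = 4 ≡ 4 = α_1. Error position i = 1.
  Consistency check: S_2/S_1 = 8·6 = 48 ≡ 4 = α_err ✓ (single-error assumption holds).
Step 4: error magnitude e = S_0/v_1 = S_0·∏_{j≠1}(α_1 − α_j) = 6·6 = 36 ≡ 3 (mod 11).
Step 5: correct position 1: c_1 = r_1 − e = 1 − 3 ≡ 9 (mod 11). Hence c = [9, 6, 5, 7, 0].
  Check: interpolating c through the α_i gives m(x) = 4 + 4·x (degree < 2) with m(α_i) = c_i for every i, so c is indeed a codeword.


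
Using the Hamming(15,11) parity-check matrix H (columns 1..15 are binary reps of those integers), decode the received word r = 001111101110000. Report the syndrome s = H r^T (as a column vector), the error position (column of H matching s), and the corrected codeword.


s = (1, 0, 1, 1)^T, error position = 11, corrected codeword c = 001111101100000

Compute s = H r^T mod 2 one row at a time:
  s_1 = 0 + 1 + 1 + 1 + 0 + 0 + 0 + 0 = 3 ≡ 1 (mod 2).
  s_2 = 1 + 1 + 1 + 1 + 0 + 0 + 0 + 0 = 4 ≡ 0 (mod 2).
  s_3 = 0 + 1 + 1 + 1 + 1 + 1 + 0 + 0 = 5 ≡ 1 (mod 2).
  s_4 = 0 + 1 + 1 + 1 + 1 + 1 + 0 + 0 = 5 ≡ 1 (mod 2).
s = (1, 0, 1, 1)^T — this equals column 11 of H (binary 1011), so error is at position 11.
Correct: flip bit 11 of r = 001111101110000 to get c = 001111101100000.


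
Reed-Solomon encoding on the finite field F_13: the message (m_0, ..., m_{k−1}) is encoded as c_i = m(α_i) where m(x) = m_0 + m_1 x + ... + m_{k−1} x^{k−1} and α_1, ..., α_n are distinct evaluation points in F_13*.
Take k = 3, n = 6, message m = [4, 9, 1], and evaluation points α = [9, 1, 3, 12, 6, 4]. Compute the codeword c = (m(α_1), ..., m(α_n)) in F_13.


c = [10, 1, 1, 9, 3, 4]

Message polynomial: m(x) = 4 + 9·x + 1·x^2 (mod 13).
For each evaluation point α_i, compute m(α_i) mod 13:
  α_1 = 9: Horner steps 1 → 5 → 10, so m(9) = 10.
  α_2 = 1: Horner steps 1 → 10 → 1, so m(1) = 1.
  α_3 = 3: Horner steps 1 → 12 → 1, so m(3) = 1.
  α_4 = 12: Horner steps 1 → 8 → 9, so m(12) = 9.
  α_5 = 6: Horner steps 1 → 2 → 3, so m(6) = 3.
  α_6 = 4: Horner steps 1 → 0 → 4, so m(4) = 4.
Codeword c = [10, 1, 1, 9, 3, 4] ∈ F_13^6.


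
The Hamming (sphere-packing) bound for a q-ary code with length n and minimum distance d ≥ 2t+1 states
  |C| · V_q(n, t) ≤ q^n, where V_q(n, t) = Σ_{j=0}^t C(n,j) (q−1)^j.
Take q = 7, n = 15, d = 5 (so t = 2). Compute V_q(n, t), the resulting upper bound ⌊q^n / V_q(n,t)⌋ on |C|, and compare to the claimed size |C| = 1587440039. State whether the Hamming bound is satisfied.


V_q(n, t) = 3871, q^n = 4747561509943, Hamming bound = 1226443169, |C| = 1587440039 > bound (violated).

Step 1: Compute V_q(n, t) = Σ_{j=0}^2 C(n, j) (q−1)^j.
  j = 0: C(15,0)·(6)^0 = 1·1 = 1.
  j = 1: C(15,1)·(6)^1 = 15·6 = 90.
  j = 2: C(15,2)·(6)^2 = 105·36 = 3780.
  V_q(n, t) = 1 + 90 + 3780 = 3871.
Step 2: q^n = 7^15 = 4747561509943.
Step 3: Hamming bound ⌊q^n / V_q(n,t)⌋ = ⌊4747561509943/3871⌋ = 1226443169.
Step 4: Compare |C| = 1587440039 to 1226443169: violated.
The claimed |C| lies above the Hamming bound, so no 7-ary code of length 15 with d ≥ 5 can have 1587440039 codewords.


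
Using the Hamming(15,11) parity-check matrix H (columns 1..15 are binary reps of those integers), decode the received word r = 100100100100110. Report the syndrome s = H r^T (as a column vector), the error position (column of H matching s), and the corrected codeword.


s = (1, 0, 1, 1)^T, error position = 11, corrected codeword c = 100100100110110

Compute s = H r^T mod 2 one row at a time:
  s_1 = 0 + 0 + 1 + 0 + 0 + 1 + 1 + 0 = 3 ≡ 1 (mod 2).
  s_2 = 1 + 0 + 0 + 1 + 0 + 1 + 1 + 0 = 4 ≡ 0 (mod 2).
  s_3 = 0 + 0 + 0 + 1 + 1 + 0 + 1 + 0 = 3 ≡ 1 (mod 2).
  s_4 = 1 + 0 + 0 + 1 + 0 + 0 + 1 + 0 = 3 ≡ 1 (mod 2).
s = (1, 0, 1, 1)^T — this equals column 11 of H (binary 1011), so error is at position 11.
Correct: flip bit 11 of r = 100100100100110 to get c = 100100100110110.


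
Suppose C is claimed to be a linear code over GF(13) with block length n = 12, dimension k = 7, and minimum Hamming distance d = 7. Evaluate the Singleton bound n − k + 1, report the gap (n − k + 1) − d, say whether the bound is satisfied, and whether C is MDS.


Singleton RHS = n − k + 1 = 6, slack = -1, bound violated (no such code; not MDS).

Singleton bound: d ≤ n − k + 1.
Here n = 12, k = 7, so n − k + 1 = 6.
Given d = 7, check d ≤ 6: NO.
Slack = (n − k + 1) − d = -1.
The slack is negative: d = 7 exceeds n − k + 1 = 6 by 1, so the Singleton bound is violated and no linear [12, 7, 7]_13 code can exist. In particular it is not MDS (MDS requires d = n − k + 1 exactly).
Description: the claimed parameters are [12, 7, 7]_13; such a code would be impossible (violates the Singleton bound).


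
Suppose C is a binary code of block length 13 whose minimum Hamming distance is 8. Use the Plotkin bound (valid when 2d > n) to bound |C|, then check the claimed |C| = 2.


Plotkin bound M ≤ 4; given |C| = 2 ≤ bound (satisfied).

Check applicability: 2d = 16, n = 13.
2d − n = 3 > 0, so Plotkin applies.
Compute d/(2d−n) = 8/3 ≈ 2.6667.
⌊d/(2d−n)⌋ = 2.
Plotkin bound: M ≤ 2·2 = 4.
Given |C| = 2, check: satisfied.
This |C| is below the Plotkin bound.


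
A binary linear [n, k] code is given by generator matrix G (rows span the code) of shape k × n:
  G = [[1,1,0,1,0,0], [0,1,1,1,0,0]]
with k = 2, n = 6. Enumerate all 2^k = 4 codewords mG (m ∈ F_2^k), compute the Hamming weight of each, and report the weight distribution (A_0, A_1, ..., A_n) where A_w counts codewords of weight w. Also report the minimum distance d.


Weight distribution: A_0 = 1, A_2 = 1, A_3 = 2. Minimum distance d = 2.

Enumerate all 2^2 = 4 messages m ∈ F_2^2.
For each, compute codeword c = mG in F_2^6, then tally its weight.
  m = 00 → c = 000000, weight = 0.
  m = 10 → c = 110100, weight = 3.
  m = 01 → c = 011100, weight = 3.
  m = 11 → c = 101000, weight = 2.
Tally weights:
  weight 0: 1 codewords.
  weight 2: 1 codewords.
  weight 3: 2 codewords.
Minimum distance d = smallest w > 0 with A_w > 0 = 2.
Sanity: Σ A_w = 4 = 2^2 = 4 ✓.


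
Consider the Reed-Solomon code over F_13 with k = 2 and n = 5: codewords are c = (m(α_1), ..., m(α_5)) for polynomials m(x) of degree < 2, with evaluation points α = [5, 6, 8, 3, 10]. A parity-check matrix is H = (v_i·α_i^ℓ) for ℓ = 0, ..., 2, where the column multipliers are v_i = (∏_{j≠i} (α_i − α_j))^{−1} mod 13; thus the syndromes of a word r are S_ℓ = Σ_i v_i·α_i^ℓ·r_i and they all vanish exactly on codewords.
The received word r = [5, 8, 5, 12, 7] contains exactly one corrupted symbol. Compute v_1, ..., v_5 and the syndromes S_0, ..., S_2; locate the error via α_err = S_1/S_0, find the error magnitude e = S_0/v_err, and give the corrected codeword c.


S = (6, 9, 7), error at position 3, error magnitude e = 4, c = [5, 8, 1, 12, 7].

Step 1: column multipliers v_i = (∏_{j≠i}(α_i − α_j))^{−1} mod 13.
  i = 1 (α = 5): (5−6)(5−8)(5−3)(5−10) = (−1)·(−3)·2·(−5) = −30 ≡ 9, so v_1 = 9^{−1} = 3 (mod 13).
  i = 2 (α = 6): (6−5)(6−8)(6−3)(6−10) = 1·(−2)·3·(−4) = 24 ≡ 11, so v_2 = 11^{−1} = 6 (mod 13).
  i = 3 (α = 8): (8−5)(8−6)(8−3)(8−10) = 3·2·5·(−2) = −60 ≡ 5, so v_3 = 5^{−1} = 8 (mod 13).
  i = 4 (α = 3): (3−5)(3−6)(3−8)(3−10) = (−2)·(−3)·(−5)·(−7) = 210 ≡ 2, so v_4 = 2^{−1} = 7 (mod 13).
  i = 5 (α = 10): (10−5)(10−6)(10−8)(10−3) = 5·4·2·7 = 280 ≡ 7, so v_5 = 7^{−1} = 2 (mod 13).
  v = [3, 6, 8, 7, 2].
Step 2: syndromes of r = [5, 8, 5, 12, 7] (all sums mod 13).
  S_0 = Σ v_i r_i = 3·5 + 6·8 + 8·5 + 7·12 + 2·7 = 201 ≡ 6.
  S_1 = Σ v_i α_i r_i = 3·5·5 + 6·6·8 + 8·8·5 + 7·3·12 + 2·10·7 = 1075 ≡ 9.
  α_i^2 mod 13 = [12, 10, 12, 9, 9].
  S_2 = Σ v_i α_i^2 r_i = 3·12·5 + 6·10·8 + 8·12·5 + 7·9·12 + 2·9·7 = 2022 ≡ 7.
  S = (6, 9, 7) ≠ 0, so r is not a codeword (an error is present).
Step 3: locate the error. For a single error e at position i, S_ℓ = v_i·e·α_i^ℓ, so α_err = S_1/S_0.
  S_0^{−1} = 6^{−1} = 11 (mod 13), so α_err = 9·11 = 99 ≡ 8 = α_3. Error position i = 3.
  Consistency check: S_2/S_1 = 7·3 = 21 ≡ 8 = α_err ✓ (single-error assumption holds).
Step 4: error magnitude e = S_0/v_3 = S_0·∏_{j≠3}(α_3 − α_j) = 6·5 = 30 ≡ 4 (mod 13).
Step 5: correct position 3: c_3 = r_3 − e = 5 − 4 ≡ 1 (mod 13). Hence c = [5, 8, 1, 12, 7].
  Check: interpolating c through the α_i gives m(x) = 3 + 3·x (degree < 2) with m(α_i) = c_i for every i, so c is indeed a codeword.


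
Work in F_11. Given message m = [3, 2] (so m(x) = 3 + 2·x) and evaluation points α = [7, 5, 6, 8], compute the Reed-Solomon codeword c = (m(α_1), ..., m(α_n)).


c = [6, 2, 4, 8]

Message polynomial: m(x) = 3 + 2·x (mod 11).
For each evaluation point α_i, compute m(α_i) mod 11:
  α_1 = 7: Horner steps 2 → 6, so m(7) = 6.
  α_2 = 5: Horner steps 2 → 2, so m(5) = 2.
  α_3 = 6: Horner steps 2 → 4, so m(6) = 4.
  α_4 = 8: Horner steps 2 → 8, so m(8) = 8.
Codeword c = [6, 2, 4, 8] ∈ F_11^4.


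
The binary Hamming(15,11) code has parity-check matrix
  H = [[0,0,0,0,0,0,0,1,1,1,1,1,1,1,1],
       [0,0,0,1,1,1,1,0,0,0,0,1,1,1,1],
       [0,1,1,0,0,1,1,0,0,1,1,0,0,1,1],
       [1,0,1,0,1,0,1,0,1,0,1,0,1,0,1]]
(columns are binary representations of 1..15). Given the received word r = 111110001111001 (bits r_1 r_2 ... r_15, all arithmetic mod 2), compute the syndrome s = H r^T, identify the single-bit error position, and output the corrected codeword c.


s = (1, 0, 1, 0)^T, error position = 10, corrected codeword c = 111110001011001

Compute s = H r^T mod 2 one row at a time:
  s_1 = 0 + 1 + 1 + 1 + 1 + 0 + 0 + 1 = 5 ≡ 1 (mod 2).
  s_2 = 1 + 1 + 0 + 0 + 1 + 0 + 0 + 1 = 4 ≡ 0 (mod 2).
  s_3 = 1 + 1 + 0 + 0 + 1 + 1 + 0 + 1 = 5 ≡ 1 (mod 2).
  s_4 = 1 + 1 + 1 + 0 + 1 + 1 + 0 + 1 = 6 ≡ 0 (mod 2).
s = (1, 0, 1, 0)^T — this equals column 10 of H (binary 1010), so error is at position 10.
Correct: flip bit 10 of r = 111110001111001 to get c = 111110001011001.


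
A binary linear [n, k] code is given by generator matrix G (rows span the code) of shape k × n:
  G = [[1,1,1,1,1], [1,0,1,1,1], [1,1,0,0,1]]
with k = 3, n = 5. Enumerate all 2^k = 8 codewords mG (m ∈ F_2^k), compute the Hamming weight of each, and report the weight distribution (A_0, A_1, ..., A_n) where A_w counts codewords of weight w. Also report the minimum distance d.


Weight distribution: A_0 = 1, A_1 = 1, A_2 = 2, A_3 = 2, A_4 = 1, A_5 = 1. Minimum distance d = 1.

Enumerate all 2^3 = 8 messages m ∈ F_2^3.
For each, compute codeword c = mG in F_2^5, then tally its weight.
  m = 000 → c = 00000, weight = 0.
  m = 100 → c = 11111, weight = 5.
  m = 010 → c = 10111, weight = 4.
  m = 110 → c = 01000, weight = 1.
  m = 001 → c = 11001, weight = 3.
  m = 101 → c = 00110, weight = 2.
  m = 011 → c = 01110, weight = 3.
  m = 111 → c = 10001, weight = 2.
Tally weights:
  weight 0: 1 codewords.
  weight 1: 1 codewords.
  weight 2: 2 codewords.
  weight 3: 2 codewords.
  weight 4: 1 codewords.
  weight 5: 1 codewords.
Minimum distance d = smallest w > 0 with A_w > 0 = 1.
Sanity: Σ A_w = 8 = 2^3 = 8 ✓.


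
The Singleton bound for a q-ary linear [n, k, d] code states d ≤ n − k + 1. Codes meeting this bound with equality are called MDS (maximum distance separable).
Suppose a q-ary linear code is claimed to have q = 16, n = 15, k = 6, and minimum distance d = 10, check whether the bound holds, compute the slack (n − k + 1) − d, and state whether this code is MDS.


Singleton RHS = n − k + 1 = 10, slack = 0, bound satisfied, MDS.

Singleton bound: d ≤ n − k + 1.
Here n = 15, k = 6, so n − k + 1 = 10.
Given d = 10, check d ≤ 10: YES.
Slack = (n − k + 1) − d = 0.
The code is MDS (slack = 0).
Description: the claimed parameters are [15, 6, 10]_16; such a code would be MDS (meets Singleton bound).
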